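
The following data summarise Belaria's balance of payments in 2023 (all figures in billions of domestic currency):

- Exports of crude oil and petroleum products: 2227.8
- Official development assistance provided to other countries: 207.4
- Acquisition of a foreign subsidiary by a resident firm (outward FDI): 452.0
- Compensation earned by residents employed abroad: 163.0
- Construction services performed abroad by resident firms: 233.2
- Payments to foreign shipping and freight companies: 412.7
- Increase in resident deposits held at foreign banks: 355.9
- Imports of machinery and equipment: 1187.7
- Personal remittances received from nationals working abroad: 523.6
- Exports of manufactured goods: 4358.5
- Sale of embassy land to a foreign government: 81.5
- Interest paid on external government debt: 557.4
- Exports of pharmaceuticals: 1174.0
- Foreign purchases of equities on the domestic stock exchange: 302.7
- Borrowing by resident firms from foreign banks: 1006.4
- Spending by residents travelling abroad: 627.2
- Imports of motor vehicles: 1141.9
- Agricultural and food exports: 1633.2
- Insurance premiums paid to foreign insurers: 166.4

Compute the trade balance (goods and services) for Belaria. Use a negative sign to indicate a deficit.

6090.8

Goods: 2227.8 + 1633.2 - 1187.7 + 1174.0 - 1141.9 + 4358.5 = 7063.9
Services: 233.2 - 627.2 - 412.7 - 166.4 = -973.1
Trade balance = 7063.9 + (-973.1) = 6090.8
(Excluded from the trade balance — secondary income: official development assistance provided to other countries 207.4, personal remittances received from nationals working abroad 523.6; financial account: acquisition of a foreign subsidiary by a resident firm (outward FDI) 452.0, increase in resident deposits held at foreign banks 355.9, foreign purchases of equities on the domestic stock exchange 302.7, borrowing by resident firms from foreign banks 1006.4; primary income: compensation earned by residents employed abroad 163.0, interest paid on external government debt 557.4; capital account: sale of embassy land to a foreign government 81.5.)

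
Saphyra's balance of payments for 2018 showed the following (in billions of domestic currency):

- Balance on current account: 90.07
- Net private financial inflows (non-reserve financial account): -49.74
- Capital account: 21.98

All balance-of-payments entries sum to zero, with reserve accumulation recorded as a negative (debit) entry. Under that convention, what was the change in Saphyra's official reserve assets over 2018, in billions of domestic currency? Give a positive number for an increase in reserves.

Official reserve transactions balance = -(90.07 + 21.98 + (-49.74)) = -62.31
An accumulation of reserves is recorded as a debit (negative entry), so the change in the stock of reserves is the negative of that balance.
Change in official reserves = -(-62.31) = 62.31

62.31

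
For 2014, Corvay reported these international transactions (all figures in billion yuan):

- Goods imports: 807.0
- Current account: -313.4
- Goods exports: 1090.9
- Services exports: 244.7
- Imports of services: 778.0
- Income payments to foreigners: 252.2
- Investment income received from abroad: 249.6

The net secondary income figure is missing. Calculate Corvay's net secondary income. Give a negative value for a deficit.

Current account = goods balance + services balance + net primary income + net secondary income
Sum of the known components = -252.0
Net secondary income = CA - (known components) = -313.4 - (-252.0) = -61.4

-61.4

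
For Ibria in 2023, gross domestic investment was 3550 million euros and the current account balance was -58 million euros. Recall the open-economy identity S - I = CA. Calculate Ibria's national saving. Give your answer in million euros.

S = I + CA = 3550 + (-58) = 3492

3492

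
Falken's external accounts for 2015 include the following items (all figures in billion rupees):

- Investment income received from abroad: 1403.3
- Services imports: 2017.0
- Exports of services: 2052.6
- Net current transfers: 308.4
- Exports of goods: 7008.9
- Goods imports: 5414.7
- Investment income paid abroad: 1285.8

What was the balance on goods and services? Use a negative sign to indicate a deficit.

Goods balance = 7008.9 - 5414.7 = 1594.2
Services balance = 2052.6 - 2017.0 = 35.6
Trade balance (goods + services) = 1594.2 + 35.6 = 1629.8

1629.8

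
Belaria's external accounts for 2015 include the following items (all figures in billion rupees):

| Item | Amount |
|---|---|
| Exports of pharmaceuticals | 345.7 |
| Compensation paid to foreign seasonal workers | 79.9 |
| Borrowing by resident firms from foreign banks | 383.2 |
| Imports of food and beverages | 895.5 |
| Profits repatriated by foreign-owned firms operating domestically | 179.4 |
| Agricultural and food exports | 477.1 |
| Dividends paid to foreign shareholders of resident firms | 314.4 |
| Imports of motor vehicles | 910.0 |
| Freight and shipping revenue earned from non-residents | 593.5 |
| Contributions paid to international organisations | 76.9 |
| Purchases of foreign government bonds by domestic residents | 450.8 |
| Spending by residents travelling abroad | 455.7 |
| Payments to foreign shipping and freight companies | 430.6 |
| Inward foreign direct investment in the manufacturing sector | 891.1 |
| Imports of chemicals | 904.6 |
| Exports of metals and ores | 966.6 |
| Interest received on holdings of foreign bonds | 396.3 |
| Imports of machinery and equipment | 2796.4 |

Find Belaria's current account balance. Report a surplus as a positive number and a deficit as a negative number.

-4264.2

Goods: -895.5 - 904.6 + 345.7 - 910.0 + 477.1 + 966.6 - 2796.4 = -3717.1
Services: -430.6 + 593.5 - 455.7 = -292.8
Primary income: -79.9 - 314.4 - 179.4 + 396.3 = -177.4
Secondary income: -76.9
Current account = (-3717.1) + (-292.8) + (-177.4) + (-76.9) = -4264.2
(Excluded from the current account — financial account: borrowing by resident firms from foreign banks 383.2, purchases of foreign government bonds by domestic residents 450.8, inward foreign direct investment in the manufacturing sector 891.1.)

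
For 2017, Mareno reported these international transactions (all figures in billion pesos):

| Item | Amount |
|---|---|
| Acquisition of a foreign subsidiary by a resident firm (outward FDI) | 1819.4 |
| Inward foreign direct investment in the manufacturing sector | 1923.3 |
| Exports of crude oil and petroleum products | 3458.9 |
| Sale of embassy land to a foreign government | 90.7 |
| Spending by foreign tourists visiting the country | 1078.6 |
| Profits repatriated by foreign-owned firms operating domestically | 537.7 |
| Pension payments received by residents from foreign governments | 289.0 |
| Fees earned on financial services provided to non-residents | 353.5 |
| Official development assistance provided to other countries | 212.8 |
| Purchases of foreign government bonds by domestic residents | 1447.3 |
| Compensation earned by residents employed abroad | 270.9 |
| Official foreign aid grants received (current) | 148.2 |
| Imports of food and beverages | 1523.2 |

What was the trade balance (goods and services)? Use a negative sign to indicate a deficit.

3367.8

Goods: -1523.2 + 3458.9 = 1935.7
Services: 353.5 + 1078.6 = 1432.1
Trade balance = 1935.7 + 1432.1 = 3367.8
(Excluded from the trade balance — financial account: acquisition of a foreign subsidiary by a resident firm (outward FDI) 1819.4, inward foreign direct investment in the manufacturing sector 1923.3, purchases of foreign government bonds by domestic residents 1447.3; capital account: sale of embassy land to a foreign government 90.7; primary income: profits repatriated by foreign-owned firms operating domestically 537.7, compensation earned by residents employed abroad 270.9; secondary income: pension payments received by residents from foreign governments 289.0, official development assistance provided to other countries 212.8, official foreign aid grants received (current) 148.2.)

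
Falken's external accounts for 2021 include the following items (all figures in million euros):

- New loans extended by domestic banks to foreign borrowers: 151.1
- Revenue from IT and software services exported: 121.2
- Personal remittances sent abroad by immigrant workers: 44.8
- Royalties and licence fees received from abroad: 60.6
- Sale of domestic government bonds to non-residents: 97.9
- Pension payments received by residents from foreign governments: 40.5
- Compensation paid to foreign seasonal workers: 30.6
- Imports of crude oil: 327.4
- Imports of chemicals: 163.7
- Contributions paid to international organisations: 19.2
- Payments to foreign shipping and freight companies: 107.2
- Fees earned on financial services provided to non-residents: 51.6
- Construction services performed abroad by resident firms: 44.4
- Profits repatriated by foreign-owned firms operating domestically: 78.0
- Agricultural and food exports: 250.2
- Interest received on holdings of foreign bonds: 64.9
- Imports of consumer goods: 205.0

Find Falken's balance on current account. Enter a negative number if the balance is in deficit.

Goods: -205.0 + 250.2 - 163.7 - 327.4 = -445.9
Services: -107.2 + 44.4 + 51.6 + 121.2 + 60.6 = 170.6
Primary income: 64.9 - 30.6 - 78.0 = -43.7
Secondary income: -44.8 - 19.2 + 40.5 = -23.5
Current account = (-445.9) + 170.6 + (-43.7) + (-23.5) = -342.5
(Excluded from the current account — financial account: new loans extended by domestic banks to foreign borrowers 151.1, sale of domestic government bonds to non-residents 97.9.)

-342.5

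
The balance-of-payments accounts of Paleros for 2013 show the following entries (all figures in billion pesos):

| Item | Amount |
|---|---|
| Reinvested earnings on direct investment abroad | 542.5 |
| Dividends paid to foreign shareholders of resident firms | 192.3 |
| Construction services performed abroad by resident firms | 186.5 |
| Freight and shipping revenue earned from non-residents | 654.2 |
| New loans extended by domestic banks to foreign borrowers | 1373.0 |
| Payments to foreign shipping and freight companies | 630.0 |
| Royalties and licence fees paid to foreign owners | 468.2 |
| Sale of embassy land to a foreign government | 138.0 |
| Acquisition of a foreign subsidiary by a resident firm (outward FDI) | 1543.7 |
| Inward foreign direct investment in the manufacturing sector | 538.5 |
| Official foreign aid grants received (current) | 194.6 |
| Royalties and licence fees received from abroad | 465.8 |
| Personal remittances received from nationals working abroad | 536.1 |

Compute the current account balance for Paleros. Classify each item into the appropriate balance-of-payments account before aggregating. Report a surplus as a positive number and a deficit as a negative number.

Services: -630.0 - 468.2 + 654.2 + 186.5 + 465.8 = 208.3
Primary income: -192.3 + 542.5 = 350.2
Secondary income: 194.6 + 536.1 = 730.7
Current account = 208.3 + 350.2 + 730.7 = 1289.2
(Excluded from the current account — financial account: new loans extended by domestic banks to foreign borrowers 1373.0, acquisition of a foreign subsidiary by a resident firm (outward FDI) 1543.7, inward foreign direct investment in the manufacturing sector 538.5; capital account: sale of embassy land to a foreign government 138.0.)

1289.2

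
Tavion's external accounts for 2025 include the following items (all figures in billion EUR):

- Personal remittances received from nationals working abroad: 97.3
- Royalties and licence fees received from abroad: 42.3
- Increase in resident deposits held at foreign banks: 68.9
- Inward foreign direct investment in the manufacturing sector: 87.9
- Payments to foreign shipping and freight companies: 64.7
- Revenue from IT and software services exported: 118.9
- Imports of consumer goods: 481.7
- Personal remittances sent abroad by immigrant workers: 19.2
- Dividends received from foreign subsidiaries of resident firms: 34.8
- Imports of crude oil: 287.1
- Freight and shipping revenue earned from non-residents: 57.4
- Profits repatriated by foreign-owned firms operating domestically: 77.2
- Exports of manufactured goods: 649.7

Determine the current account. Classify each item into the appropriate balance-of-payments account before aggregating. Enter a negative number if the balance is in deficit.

70.5

Goods: -481.7 + 649.7 - 287.1 = -119.1
Services: 42.3 + 118.9 - 64.7 + 57.4 = 153.9
Primary income: 34.8 - 77.2 = -42.4
Secondary income: -19.2 + 97.3 = 78.1
Current account = (-119.1) + 153.9 + (-42.4) + 78.1 = 70.5
(Excluded from the current account — financial account: increase in resident deposits held at foreign banks 68.9, inward foreign direct investment in the manufacturing sector 87.9.)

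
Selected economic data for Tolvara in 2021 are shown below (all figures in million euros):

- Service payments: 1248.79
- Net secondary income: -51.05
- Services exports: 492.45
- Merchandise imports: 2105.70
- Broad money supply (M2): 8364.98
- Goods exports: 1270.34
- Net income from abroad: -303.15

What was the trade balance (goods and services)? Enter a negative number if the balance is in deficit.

Goods balance = 1270.34 - 2105.70 = -835.36
Services balance = 492.45 - 1248.79 = -756.34
Trade balance (goods + services) = -835.36 + (-756.34) = -1591.70

-1591.70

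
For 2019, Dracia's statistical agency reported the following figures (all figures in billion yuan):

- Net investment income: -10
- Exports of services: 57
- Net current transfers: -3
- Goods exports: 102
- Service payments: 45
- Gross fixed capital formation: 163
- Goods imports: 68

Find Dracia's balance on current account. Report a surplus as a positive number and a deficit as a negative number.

33

Goods balance = 102 - 68 = 34
Services balance = 57 - 45 = 12
Trade balance (goods + services) = 34 + 12 = 46
Net primary income = -10
Net secondary income = -3
Current account = 46 + (-10) + (-3) = 33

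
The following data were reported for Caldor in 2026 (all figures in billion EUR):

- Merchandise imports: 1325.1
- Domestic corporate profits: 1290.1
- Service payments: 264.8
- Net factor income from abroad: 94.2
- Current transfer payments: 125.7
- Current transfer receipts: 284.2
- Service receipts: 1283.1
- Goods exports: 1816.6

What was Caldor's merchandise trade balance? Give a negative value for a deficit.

Goods balance = 1816.6 - 1325.1 = 491.5

491.5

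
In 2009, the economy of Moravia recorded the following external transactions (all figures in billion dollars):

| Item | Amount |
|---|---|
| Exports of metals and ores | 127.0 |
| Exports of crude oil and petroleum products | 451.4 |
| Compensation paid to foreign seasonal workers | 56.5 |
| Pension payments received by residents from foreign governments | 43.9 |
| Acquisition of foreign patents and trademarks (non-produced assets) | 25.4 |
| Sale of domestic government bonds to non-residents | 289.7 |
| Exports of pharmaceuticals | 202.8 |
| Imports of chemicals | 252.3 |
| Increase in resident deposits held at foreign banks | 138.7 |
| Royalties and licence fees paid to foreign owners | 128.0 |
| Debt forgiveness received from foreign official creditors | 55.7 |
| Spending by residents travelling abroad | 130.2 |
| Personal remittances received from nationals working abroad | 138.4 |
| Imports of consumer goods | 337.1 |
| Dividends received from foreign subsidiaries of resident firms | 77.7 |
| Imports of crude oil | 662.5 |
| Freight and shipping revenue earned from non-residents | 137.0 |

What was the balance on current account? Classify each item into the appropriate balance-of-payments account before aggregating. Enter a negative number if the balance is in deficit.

-388.4

Goods: 451.4 - 252.3 + 202.8 - 337.1 - 662.5 + 127.0 = -470.7
Services: -130.2 - 128.0 + 137.0 = -121.2
Primary income: 77.7 - 56.5 = 21.2
Secondary income: 43.9 + 138.4 = 182.3
Current account = (-470.7) + (-121.2) + 21.2 + 182.3 = -388.4
(Excluded from the current account — capital account: acquisition of foreign patents and trademarks (non-produced assets) 25.4, debt forgiveness received from foreign official creditors 55.7; financial account: sale of domestic government bonds to non-residents 289.7, increase in resident deposits held at foreign banks 138.7.)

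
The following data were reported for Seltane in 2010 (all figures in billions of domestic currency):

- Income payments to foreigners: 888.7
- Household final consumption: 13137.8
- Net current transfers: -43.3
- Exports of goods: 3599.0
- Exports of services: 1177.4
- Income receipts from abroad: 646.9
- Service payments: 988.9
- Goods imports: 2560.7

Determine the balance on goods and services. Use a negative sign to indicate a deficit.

Goods balance = 3599.0 - 2560.7 = 1038.3
Services balance = 1177.4 - 988.9 = 188.5
Trade balance (goods + services) = 1038.3 + 188.5 = 1226.8

1226.8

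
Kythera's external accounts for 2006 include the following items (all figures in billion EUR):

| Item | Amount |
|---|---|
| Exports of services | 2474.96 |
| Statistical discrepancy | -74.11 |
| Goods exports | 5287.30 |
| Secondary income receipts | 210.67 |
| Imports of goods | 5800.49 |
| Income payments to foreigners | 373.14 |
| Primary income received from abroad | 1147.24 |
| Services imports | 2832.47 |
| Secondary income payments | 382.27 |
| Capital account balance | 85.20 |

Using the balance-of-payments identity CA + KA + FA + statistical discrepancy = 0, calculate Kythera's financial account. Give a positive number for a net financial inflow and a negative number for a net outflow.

Goods balance = 5287.30 - 5800.49 = -513.19
Services balance = 2474.96 - 2832.47 = -357.51
Trade balance (goods + services) = -513.19 + (-357.51) = -870.70
Net primary income = 1147.24 - 373.14 = 774.10
Net secondary income = 210.67 - 382.27 = -171.60
Current account = -870.70 + 774.10 + (-171.60) = -268.20
Financial account = -(-268.20 + 85.20 + (-74.11)) = 257.11

257.11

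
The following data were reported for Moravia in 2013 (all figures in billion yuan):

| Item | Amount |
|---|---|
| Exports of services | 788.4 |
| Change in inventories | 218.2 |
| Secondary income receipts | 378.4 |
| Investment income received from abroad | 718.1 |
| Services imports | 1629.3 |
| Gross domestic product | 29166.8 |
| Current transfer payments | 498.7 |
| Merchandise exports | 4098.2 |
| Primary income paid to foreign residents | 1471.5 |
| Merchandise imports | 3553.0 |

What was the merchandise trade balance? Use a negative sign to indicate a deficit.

545.2

Goods balance = 4098.2 - 3553.0 = 545.2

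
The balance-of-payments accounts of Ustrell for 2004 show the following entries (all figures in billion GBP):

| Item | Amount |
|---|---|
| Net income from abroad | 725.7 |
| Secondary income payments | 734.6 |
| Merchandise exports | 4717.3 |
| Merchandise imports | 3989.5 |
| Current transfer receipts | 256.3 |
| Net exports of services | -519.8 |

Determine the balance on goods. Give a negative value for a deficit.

727.8

Goods balance = 4717.3 - 3989.5 = 727.8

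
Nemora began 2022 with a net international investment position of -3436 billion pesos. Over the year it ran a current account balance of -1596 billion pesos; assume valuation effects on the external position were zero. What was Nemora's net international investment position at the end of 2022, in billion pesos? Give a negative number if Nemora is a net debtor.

With no valuation effects, change in NIIP = current account = -1596
End-of-year NIIP = -3436 + (-1596) = -5032

-5032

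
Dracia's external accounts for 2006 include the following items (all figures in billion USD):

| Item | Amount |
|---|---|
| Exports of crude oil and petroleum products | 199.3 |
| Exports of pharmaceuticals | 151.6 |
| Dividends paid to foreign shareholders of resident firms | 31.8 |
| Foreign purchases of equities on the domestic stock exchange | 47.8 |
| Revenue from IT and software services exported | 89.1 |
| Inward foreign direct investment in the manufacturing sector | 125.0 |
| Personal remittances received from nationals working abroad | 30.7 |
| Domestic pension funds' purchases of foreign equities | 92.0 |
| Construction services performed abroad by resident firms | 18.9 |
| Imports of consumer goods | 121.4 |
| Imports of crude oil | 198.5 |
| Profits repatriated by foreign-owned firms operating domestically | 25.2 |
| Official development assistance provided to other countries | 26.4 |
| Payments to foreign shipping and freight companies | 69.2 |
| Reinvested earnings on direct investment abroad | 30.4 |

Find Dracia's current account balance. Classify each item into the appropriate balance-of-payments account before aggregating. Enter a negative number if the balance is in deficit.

47.5

Goods: 199.3 + 151.6 - 198.5 - 121.4 = 31.0
Services: 18.9 + 89.1 - 69.2 = 38.8
Primary income: 30.4 - 31.8 - 25.2 = -26.6
Secondary income: -26.4 + 30.7 = 4.3
Current account = 31.0 + 38.8 + (-26.6) + 4.3 = 47.5
(Excluded from the current account — financial account: foreign purchases of equities on the domestic stock exchange 47.8, inward foreign direct investment in the manufacturing sector 125.0, domestic pension funds' purchases of foreign equities 92.0.)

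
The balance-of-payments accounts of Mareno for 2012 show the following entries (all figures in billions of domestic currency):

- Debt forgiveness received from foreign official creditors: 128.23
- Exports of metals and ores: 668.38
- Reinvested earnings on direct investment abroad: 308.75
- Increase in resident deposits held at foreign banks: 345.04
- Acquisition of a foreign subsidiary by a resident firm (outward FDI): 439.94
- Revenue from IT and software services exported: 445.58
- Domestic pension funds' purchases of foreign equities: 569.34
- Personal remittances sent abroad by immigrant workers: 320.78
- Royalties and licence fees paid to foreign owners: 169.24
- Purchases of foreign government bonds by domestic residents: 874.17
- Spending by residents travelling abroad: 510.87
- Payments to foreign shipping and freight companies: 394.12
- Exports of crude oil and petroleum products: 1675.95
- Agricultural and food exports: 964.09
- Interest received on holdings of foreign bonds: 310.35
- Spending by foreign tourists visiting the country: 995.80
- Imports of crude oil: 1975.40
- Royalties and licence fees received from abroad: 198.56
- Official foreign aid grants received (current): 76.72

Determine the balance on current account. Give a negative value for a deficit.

2273.77

Goods: 668.38 + 1675.95 - 1975.40 + 964.09 = 1333.02
Services: 198.56 + 445.58 + 995.80 - 510.87 - 394.12 - 169.24 = 565.71
Primary income: 310.35 + 308.75 = 619.10
Secondary income: -320.78 + 76.72 = -244.06
Current account = 1333.02 + 565.71 + 619.10 + (-244.06) = 2273.77
(Excluded from the current account — capital account: debt forgiveness received from foreign official creditors 128.23; financial account: increase in resident deposits held at foreign banks 345.04, acquisition of a foreign subsidiary by a resident firm (outward FDI) 439.94, domestic pension funds' purchases of foreign equities 569.34, purchases of foreign government bonds by domestic residents 874.17.)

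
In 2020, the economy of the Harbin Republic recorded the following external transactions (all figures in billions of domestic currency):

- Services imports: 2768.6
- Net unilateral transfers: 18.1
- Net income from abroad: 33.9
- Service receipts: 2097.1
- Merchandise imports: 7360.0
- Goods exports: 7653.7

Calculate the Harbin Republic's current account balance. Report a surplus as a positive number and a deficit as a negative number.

-325.8

Goods balance = 7653.7 - 7360.0 = 293.7
Services balance = 2097.1 - 2768.6 = -671.5
Trade balance (goods + services) = 293.7 + (-671.5) = -377.8
Net primary income = 33.9
Net secondary income = 18.1
Current account = -377.8 + 33.9 + 18.1 = -325.8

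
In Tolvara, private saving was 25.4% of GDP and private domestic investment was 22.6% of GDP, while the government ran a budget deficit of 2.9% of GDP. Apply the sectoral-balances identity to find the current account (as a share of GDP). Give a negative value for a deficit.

By the sectoral-balances identity, CA = (S_private - I) + (T - G).
Private balance = 25.4 - 22.6 = 2.8
Government balance (T - G) = -2.9
CA = 2.8 + (-2.9) = -0.1

-0.1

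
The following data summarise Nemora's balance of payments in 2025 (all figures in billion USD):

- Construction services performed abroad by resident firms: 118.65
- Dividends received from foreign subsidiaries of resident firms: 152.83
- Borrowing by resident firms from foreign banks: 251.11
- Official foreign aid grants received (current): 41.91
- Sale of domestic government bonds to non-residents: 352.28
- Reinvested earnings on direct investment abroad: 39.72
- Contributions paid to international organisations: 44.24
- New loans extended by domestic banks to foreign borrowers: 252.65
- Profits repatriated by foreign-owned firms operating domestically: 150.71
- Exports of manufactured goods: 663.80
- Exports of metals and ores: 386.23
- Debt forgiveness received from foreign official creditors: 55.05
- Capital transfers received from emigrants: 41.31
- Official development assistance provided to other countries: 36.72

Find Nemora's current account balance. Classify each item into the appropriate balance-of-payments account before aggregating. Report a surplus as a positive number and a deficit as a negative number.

Goods: 663.80 + 386.23 = 1050.03
Services: 118.65
Primary income: 39.72 - 150.71 + 152.83 = 41.84
Secondary income: -44.24 + 41.91 - 36.72 = -39.05
Current account = 1050.03 + 118.65 + 41.84 + (-39.05) = 1171.47
(Excluded from the current account — financial account: borrowing by resident firms from foreign banks 251.11, sale of domestic government bonds to non-residents 352.28, new loans extended by domestic banks to foreign borrowers 252.65; capital account: debt forgiveness received from foreign official creditors 55.05, capital transfers received from emigrants 41.31.)

1171.47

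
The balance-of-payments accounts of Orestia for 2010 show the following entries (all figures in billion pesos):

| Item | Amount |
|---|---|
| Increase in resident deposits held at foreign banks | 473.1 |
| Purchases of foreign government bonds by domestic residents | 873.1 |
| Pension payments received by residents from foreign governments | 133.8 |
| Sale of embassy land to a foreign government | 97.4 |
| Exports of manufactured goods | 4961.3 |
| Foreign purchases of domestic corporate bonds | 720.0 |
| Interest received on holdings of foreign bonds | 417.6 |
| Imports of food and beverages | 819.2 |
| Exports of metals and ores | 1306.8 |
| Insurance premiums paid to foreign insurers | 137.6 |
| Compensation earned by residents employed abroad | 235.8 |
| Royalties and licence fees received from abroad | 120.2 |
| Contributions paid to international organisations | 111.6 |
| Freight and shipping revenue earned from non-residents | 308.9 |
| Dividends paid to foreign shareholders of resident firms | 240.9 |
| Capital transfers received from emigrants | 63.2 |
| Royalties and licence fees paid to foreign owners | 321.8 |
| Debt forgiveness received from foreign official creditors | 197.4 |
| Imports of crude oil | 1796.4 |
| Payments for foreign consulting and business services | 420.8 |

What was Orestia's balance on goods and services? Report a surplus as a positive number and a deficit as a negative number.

Goods: 4961.3 - 819.2 - 1796.4 + 1306.8 = 3652.5
Services: -420.8 + 308.9 - 137.6 - 321.8 + 120.2 = -451.1
Trade balance = 3652.5 + (-451.1) = 3201.4
(Excluded from the trade balance — financial account: increase in resident deposits held at foreign banks 473.1, purchases of foreign government bonds by domestic residents 873.1, foreign purchases of domestic corporate bonds 720.0; secondary income: pension payments received by residents from foreign governments 133.8, contributions paid to international organisations 111.6; capital account: sale of embassy land to a foreign government 97.4, capital transfers received from emigrants 63.2, debt forgiveness received from foreign official creditors 197.4; primary income: interest received on holdings of foreign bonds 417.6, compensation earned by residents employed abroad 235.8, dividends paid to foreign shareholders of resident firms 240.9.)

3201.4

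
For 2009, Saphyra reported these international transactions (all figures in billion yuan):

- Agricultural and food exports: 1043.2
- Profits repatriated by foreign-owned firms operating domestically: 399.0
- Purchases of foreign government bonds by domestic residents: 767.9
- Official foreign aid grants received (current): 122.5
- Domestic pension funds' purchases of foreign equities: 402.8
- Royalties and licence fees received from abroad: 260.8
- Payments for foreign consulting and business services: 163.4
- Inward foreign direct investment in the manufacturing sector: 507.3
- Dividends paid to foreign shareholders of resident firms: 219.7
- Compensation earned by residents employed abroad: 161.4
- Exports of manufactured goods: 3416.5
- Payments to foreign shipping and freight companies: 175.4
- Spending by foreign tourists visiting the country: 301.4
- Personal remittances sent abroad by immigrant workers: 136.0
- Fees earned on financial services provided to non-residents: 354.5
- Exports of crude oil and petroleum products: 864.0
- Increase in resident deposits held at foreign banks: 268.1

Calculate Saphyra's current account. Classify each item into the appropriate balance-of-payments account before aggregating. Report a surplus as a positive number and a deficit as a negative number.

5430.8

Goods: 864.0 + 1043.2 + 3416.5 = 5323.7
Services: 301.4 + 260.8 - 163.4 - 175.4 + 354.5 = 577.9
Primary income: -219.7 + 161.4 - 399.0 = -457.3
Secondary income: -136.0 + 122.5 = -13.5
Current account = 5323.7 + 577.9 + (-457.3) + (-13.5) = 5430.8
(Excluded from the current account — financial account: purchases of foreign government bonds by domestic residents 767.9, domestic pension funds' purchases of foreign equities 402.8, inward foreign direct investment in the manufacturing sector 507.3, increase in resident deposits held at foreign banks 268.1.)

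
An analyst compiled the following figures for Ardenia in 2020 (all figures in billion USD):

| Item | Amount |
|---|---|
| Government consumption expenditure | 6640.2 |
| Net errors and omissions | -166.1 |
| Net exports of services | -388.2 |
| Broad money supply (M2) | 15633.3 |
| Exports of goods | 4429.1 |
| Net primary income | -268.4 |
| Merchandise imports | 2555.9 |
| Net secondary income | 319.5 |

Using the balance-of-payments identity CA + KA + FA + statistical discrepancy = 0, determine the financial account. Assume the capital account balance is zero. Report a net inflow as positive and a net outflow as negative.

Goods balance = 4429.1 - 2555.9 = 1873.2
Services balance = -388.2
Trade balance (goods + services) = 1873.2 + (-388.2) = 1485.0
Net primary income = -268.4
Net secondary income = 319.5
Current account = 1485.0 + (-268.4) + 319.5 = 1536.1
Financial account = -(1536.1 + (-166.1)) = -1370.0

-1370.0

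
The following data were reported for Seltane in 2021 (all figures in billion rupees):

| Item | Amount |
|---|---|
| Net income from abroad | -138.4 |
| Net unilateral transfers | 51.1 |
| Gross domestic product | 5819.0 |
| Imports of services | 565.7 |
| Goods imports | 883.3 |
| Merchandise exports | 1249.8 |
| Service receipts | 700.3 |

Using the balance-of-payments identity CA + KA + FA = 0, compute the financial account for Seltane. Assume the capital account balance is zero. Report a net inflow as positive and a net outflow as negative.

Goods balance = 1249.8 - 883.3 = 366.5
Services balance = 700.3 - 565.7 = 134.6
Trade balance (goods + services) = 366.5 + 134.6 = 501.1
Net primary income = -138.4
Net secondary income = 51.1
Current account = 501.1 + (-138.4) + 51.1 = 413.8
Financial account = -(413.8) = -413.8

-413.8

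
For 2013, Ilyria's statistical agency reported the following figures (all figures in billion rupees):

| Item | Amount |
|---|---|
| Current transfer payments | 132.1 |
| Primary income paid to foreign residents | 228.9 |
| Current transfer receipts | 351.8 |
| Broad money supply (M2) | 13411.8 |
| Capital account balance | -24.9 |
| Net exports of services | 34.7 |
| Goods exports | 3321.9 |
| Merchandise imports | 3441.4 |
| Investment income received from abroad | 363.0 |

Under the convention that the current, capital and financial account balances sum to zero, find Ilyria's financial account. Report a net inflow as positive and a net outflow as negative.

-244.1

Goods balance = 3321.9 - 3441.4 = -119.5
Services balance = 34.7
Trade balance (goods + services) = -119.5 + 34.7 = -84.8
Net primary income = 363.0 - 228.9 = 134.1
Net secondary income = 351.8 - 132.1 = 219.7
Current account = -84.8 + 134.1 + 219.7 = 269.0
Financial account = -(269.0 + (-24.9)) = -244.1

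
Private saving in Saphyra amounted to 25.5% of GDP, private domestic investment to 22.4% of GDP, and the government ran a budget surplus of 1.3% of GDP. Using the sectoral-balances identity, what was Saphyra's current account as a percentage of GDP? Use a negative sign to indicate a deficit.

4.4

By the sectoral-balances identity, CA = (S_private - I) + (T - G).
Private balance = 25.5 - 22.4 = 3.1
Government balance (T - G) = 1.3
CA = 3.1 + 1.3 = 4.4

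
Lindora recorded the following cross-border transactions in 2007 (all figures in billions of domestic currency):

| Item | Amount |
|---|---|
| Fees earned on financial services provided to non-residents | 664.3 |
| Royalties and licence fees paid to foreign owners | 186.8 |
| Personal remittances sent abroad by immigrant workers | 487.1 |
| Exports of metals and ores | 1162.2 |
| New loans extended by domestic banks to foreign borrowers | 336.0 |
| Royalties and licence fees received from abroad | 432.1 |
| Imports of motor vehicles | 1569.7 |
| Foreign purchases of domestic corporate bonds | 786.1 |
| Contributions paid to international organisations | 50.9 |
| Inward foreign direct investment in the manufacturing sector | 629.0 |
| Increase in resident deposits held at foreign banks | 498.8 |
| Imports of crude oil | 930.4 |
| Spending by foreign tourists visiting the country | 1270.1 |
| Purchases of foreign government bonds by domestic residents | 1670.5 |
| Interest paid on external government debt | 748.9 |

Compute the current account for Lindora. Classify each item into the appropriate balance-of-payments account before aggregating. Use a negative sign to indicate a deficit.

Goods: -1569.7 + 1162.2 - 930.4 = -1337.9
Services: 432.1 + 664.3 - 186.8 + 1270.1 = 2179.7
Primary income: -748.9
Secondary income: -487.1 - 50.9 = -538.0
Current account = (-1337.9) + 2179.7 + (-748.9) + (-538.0) = -445.1
(Excluded from the current account — financial account: new loans extended by domestic banks to foreign borrowers 336.0, foreign purchases of domestic corporate bonds 786.1, inward foreign direct investment in the manufacturing sector 629.0, increase in resident deposits held at foreign banks 498.8, purchases of foreign government bonds by domestic residents 1670.5.)

-445.1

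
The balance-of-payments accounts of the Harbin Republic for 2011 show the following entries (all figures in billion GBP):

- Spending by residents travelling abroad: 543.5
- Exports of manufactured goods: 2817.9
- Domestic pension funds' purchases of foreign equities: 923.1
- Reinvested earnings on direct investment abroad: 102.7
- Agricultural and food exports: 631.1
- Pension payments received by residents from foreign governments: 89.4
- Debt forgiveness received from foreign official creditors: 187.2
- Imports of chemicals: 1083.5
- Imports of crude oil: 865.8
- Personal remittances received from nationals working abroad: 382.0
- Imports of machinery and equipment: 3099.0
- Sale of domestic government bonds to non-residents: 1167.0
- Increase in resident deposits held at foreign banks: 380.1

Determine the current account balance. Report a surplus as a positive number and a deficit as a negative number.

Goods: 631.1 + 2817.9 - 3099.0 - 865.8 - 1083.5 = -1599.3
Services: -543.5
Primary income: 102.7
Secondary income: 382.0 + 89.4 = 471.4
Current account = (-1599.3) + (-543.5) + 102.7 + 471.4 = -1568.7
(Excluded from the current account — financial account: domestic pension funds' purchases of foreign equities 923.1, sale of domestic government bonds to non-residents 1167.0, increase in resident deposits held at foreign banks 380.1; capital account: debt forgiveness received from foreign official creditors 187.2.)

-1568.7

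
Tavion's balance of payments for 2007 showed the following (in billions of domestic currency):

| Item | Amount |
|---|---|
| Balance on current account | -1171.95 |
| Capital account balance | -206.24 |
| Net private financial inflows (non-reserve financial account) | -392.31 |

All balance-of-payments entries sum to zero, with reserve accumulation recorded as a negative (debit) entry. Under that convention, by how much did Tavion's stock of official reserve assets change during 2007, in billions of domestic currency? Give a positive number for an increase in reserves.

-1770.50

Official reserve transactions balance = -((-1171.95) + (-206.24) + (-392.31)) = 1770.50
An accumulation of reserves is recorded as a debit (negative entry), so the change in the stock of reserves is the negative of that balance.
Change in official reserves = -(1770.50) = -1770.50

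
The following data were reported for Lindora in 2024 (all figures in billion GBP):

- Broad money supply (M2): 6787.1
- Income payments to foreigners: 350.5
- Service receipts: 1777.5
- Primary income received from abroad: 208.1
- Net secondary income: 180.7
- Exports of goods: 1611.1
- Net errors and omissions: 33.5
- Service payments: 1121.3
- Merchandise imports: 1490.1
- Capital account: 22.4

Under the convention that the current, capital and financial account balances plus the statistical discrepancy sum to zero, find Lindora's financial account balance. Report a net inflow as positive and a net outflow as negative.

-871.4

Goods balance = 1611.1 - 1490.1 = 121.0
Services balance = 1777.5 - 1121.3 = 656.2
Trade balance (goods + services) = 121.0 + 656.2 = 777.2
Net primary income = 208.1 - 350.5 = -142.4
Net secondary income = 180.7
Current account = 777.2 + (-142.4) + 180.7 = 815.5
Financial account = -(815.5 + 22.4 + 33.5) = -871.4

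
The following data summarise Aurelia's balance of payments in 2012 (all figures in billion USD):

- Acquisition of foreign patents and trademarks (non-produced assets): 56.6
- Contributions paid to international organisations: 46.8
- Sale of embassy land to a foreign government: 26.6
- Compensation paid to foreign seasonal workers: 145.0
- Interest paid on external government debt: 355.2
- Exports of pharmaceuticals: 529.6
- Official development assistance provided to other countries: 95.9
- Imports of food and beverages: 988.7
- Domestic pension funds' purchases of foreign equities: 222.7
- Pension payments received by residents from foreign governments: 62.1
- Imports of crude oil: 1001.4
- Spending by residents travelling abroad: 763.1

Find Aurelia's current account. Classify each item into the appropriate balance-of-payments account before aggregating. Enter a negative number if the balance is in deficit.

Goods: -988.7 - 1001.4 + 529.6 = -1460.5
Services: -763.1
Primary income: -355.2 - 145.0 = -500.2
Secondary income: -46.8 - 95.9 + 62.1 = -80.6
Current account = (-1460.5) + (-763.1) + (-500.2) + (-80.6) = -2804.4
(Excluded from the current account — capital account: acquisition of foreign patents and trademarks (non-produced assets) 56.6, sale of embassy land to a foreign government 26.6; financial account: domestic pension funds' purchases of foreign equities 222.7.)

-2804.4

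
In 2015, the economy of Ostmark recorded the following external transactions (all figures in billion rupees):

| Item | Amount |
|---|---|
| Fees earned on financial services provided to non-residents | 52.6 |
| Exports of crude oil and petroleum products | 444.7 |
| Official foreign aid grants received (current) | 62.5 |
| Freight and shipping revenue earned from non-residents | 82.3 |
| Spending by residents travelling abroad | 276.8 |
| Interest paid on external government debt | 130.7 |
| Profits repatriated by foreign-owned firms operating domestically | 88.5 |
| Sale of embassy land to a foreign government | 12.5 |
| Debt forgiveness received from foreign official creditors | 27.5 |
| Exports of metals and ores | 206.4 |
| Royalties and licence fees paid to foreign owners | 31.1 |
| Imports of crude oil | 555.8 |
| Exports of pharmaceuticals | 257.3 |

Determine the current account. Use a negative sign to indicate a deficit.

Goods: 206.4 + 257.3 - 555.8 + 444.7 = 352.6
Services: 52.6 + 82.3 - 31.1 - 276.8 = -173.0
Primary income: -88.5 - 130.7 = -219.2
Secondary income: 62.5
Current account = 352.6 + (-173.0) + (-219.2) + 62.5 = 22.9
(Excluded from the current account — capital account: sale of embassy land to a foreign government 12.5, debt forgiveness received from foreign official creditors 27.5.)

22.9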